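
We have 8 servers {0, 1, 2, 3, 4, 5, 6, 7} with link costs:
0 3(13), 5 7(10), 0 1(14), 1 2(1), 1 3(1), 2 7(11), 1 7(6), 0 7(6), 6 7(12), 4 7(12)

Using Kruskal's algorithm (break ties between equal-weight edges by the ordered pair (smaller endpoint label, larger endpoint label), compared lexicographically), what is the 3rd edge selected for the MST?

Kruskal's algorithm — process edges by increasing weight (ties by edge label):
1 2 (1): add — endpoints in different components.
1 3 (1): add — endpoints in different components.
0 7 (6): add — endpoints in different components.
1 7 (6): add — endpoints in different components.
5 7 (10): add — endpoints in different components.
2 7 (11): skip — 2 and 7 already connected.
4 7 (12): add — endpoints in different components.
6 7 (12): add — endpoints in different components.
The 3rd edge added is 0 7.

0-7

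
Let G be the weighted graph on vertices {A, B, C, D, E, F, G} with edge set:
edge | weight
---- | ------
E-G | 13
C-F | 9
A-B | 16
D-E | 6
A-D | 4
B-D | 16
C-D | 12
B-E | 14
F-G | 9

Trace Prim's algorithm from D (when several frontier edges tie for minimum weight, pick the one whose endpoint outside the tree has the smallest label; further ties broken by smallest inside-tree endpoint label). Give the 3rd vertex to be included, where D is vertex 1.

Grow the tree from D using Prim:
Step 1: cheapest edge leaving the tree is A-D (4); add A.
Step 2: cheapest edge leaving the tree is D-E (6); add E.
Step 3: cheapest edge leaving the tree is C-D (12); add C.
Step 4: cheapest edge leaving the tree is C-F (9); add F.
Step 5: cheapest edge leaving the tree is F-G (9); add G.
Step 6: cheapest edge leaving the tree is B-E (14); add B.
Vertex order: D, A, E, C, F, G, B. The 3rd vertex is E.

E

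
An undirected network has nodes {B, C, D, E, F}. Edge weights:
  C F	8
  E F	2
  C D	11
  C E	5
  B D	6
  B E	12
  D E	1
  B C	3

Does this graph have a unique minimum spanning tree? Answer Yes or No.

Yes

Kruskal: consider edges lightest-first.
D E (1): add. Components now {B} {C} {D,E} {F}
E F (2): add. Components now {B} {C} {D,E,F}
B C (3): add. Components now {B,C} {D,E,F}
C E (5): add. Components now {B,C,D,E,F}
Every non-tree edge has weight strictly greater than the heaviest edge on the tree path between its endpoints, so the MST is unique.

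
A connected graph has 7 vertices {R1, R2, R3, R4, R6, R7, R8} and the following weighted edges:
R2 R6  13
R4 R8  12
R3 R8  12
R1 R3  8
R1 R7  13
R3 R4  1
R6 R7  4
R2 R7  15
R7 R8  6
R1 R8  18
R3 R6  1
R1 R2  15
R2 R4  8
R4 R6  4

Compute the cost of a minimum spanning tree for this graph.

Kruskal's algorithm — process edges by increasing weight (ties by edge label):
R3 R4 (1): add. Components now {R1} {R8} {R6} {R3,R4} {R2} {R7}
R3 R6 (1): add. Components now {R1} {R8} {R3,R4,R6} {R2} {R7}
R4 R6 (4): skip — R6 and R4 already connected.
R6 R7 (4): add. Components now {R1} {R8} {R3,R4,R6,R7} {R2}
R7 R8 (6): add. Components now {R1} {R3,R4,R6,R7,R8} {R2}
R1 R3 (8): add. Components now {R1,R3,R4,R6,R7,R8} {R2}
R2 R4 (8): add. Components now {R1,R2,R3,R4,R6,R7,R8}
MST edges: R3 R4, R3 R6, R6 R7, R7 R8, R1 R3, R2 R4; total weight 1+1+4+6+8+8 = 28.

28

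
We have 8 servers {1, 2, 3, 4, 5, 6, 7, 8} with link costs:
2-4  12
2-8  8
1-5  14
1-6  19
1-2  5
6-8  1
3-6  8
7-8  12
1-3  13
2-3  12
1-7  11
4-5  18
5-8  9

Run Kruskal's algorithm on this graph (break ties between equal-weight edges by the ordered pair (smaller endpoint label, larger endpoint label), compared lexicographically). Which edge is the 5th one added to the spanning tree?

Sort edges by weight, then run Kruskal:
6-8 (1): add — endpoints in different components.
1-2 (5): add — endpoints in different components.
2-8 (8): add — endpoints in different components.
3-6 (8): add — endpoints in different components.
5-8 (9): add — endpoints in different components.
1-7 (11): add — endpoints in different components.
2-3 (12): skip — 2 and 3 already connected.
2-4 (12): add — endpoints in different components.
The 5th edge added is 5-8.

5-8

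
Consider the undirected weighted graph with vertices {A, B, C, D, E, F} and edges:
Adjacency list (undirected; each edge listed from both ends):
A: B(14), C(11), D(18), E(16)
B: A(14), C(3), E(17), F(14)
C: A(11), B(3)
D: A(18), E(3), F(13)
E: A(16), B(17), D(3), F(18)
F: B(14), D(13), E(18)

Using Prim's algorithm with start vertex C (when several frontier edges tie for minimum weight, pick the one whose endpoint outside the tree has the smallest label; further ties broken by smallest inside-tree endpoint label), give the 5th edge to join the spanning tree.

Prim, starting at C.
Step 1: frontier [B–C 3, A–C 11] → take B–C (3); add B.
Step 2: frontier [A–B 14, B–F 14, B–E 17, A–C 11] → take A–C (11); add A.
Step 3: frontier [A–E 16, A–D 18, B–F 14, B–E 17] → take B–F (14); add F.
Step 4: frontier [A–E 16, A–D 18, B–E 17, D–F 13, E–F 18] → take D–F (13); add D.
Step 5: frontier [A–E 16, B–E 17, D–E 3, E–F 18] → take D–E (3); add E.
The 5th edge added is D–E.

D-E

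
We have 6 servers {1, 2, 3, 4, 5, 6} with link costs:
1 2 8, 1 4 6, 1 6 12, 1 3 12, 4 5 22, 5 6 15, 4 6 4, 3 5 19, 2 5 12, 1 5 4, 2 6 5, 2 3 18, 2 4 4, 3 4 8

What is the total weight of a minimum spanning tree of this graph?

26

Kruskal's algorithm — process edges by increasing weight (ties by edge label):
1 5 (4): add. Components now {1,5} {2} {3} {4} {6}
2 4 (4): add. Components now {1,5} {2,4} {3} {6}
4 6 (4): add. Components now {1,5} {2,4,6} {3}
2 6 (5): skip — 2 and 6 already connected.
1 4 (6): add. Components now {1,2,4,5,6} {3}
1 2 (8): skip — 1 and 2 already connected.
3 4 (8): add. Components now {1,2,3,4,5,6}
MST edges: 1 5, 2 4, 4 6, 1 4, 3 4; total weight 4+4+4+6+8 = 26.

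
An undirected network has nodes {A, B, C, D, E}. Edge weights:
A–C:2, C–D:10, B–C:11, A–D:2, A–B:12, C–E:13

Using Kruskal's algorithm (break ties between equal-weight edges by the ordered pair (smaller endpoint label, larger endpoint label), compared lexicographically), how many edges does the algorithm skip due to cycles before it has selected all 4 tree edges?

Kruskal's algorithm — process edges by increasing weight (ties by edge label):
A–C (2): add — endpoints in different components.
A–D (2): add — endpoints in different components.
C–D (10): skip — C and D already connected.
B–C (11): add — endpoints in different components.
A–B (12): skip — A and B already connected.
C–E (13): add — endpoints in different components.
Edges rejected before the tree was complete: 2.

2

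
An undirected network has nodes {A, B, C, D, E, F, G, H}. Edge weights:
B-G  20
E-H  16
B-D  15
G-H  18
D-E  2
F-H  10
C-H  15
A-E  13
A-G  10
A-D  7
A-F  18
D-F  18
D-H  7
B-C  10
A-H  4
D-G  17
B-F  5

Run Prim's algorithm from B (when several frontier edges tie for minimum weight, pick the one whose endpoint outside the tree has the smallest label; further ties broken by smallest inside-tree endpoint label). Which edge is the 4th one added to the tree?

Prim's algorithm from B:
Step 1: cheapest edge leaving the tree is B-F (5); add F.
Step 2: cheapest edge leaving the tree is B-C (10); add C.
Step 3: cheapest edge leaving the tree is F-H (10); add H.
Step 4: cheapest edge leaving the tree is A-H (4); add A.
Step 5: cheapest edge leaving the tree is A-D (7); add D.
Step 6: cheapest edge leaving the tree is D-E (2); add E.
Step 7: cheapest edge leaving the tree is A-G (10); add G.
The 4th edge added is A-H.

A-H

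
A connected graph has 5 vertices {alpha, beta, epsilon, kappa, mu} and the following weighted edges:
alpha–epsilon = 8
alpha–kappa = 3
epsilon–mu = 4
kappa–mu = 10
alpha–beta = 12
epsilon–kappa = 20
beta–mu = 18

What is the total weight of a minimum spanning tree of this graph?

27

Grow the tree from beta using Prim:
Step 1: cheapest edge leaving the tree is alpha–beta (12); add alpha.
Step 2: cheapest edge leaving the tree is alpha–kappa (3); add kappa.
Step 3: cheapest edge leaving the tree is alpha–epsilon (8); add epsilon.
Step 4: cheapest edge leaving the tree is epsilon–mu (4); add mu.
MST edges: alpha–beta, alpha–kappa, alpha–epsilon, epsilon–mu; total weight 12+3+8+4 = 27.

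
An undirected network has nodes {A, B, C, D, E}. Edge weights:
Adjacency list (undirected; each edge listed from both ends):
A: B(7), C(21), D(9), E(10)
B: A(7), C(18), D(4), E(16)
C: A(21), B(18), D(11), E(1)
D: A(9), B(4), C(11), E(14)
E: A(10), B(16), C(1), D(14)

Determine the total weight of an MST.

22

Sort edges by weight, then run Kruskal:
C E (1): add. Components now {A} {B} {C,E} {D}
B D (4): add. Components now {A} {B,D} {C,E}
A B (7): add. Components now {A,B,D} {C,E}
A D (9): skip — A and D already connected.
A E (10): add. Components now {A,B,C,D,E}
MST edges: C E, B D, A B, A E; total weight 1+4+7+10 = 22.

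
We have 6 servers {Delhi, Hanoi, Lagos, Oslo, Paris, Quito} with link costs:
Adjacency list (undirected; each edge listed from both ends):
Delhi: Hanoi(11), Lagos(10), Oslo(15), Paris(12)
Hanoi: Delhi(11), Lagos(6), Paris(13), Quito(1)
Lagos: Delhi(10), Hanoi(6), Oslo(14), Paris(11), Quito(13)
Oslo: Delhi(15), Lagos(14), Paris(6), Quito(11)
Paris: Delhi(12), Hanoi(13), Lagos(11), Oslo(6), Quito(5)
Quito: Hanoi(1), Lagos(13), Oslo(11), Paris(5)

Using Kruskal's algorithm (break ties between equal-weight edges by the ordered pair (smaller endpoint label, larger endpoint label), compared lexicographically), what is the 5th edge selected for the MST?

Kruskal's algorithm — process edges by increasing weight (ties by edge label):
Hanoi-Quito (1): add. Components now {Paris} {Hanoi,Quito} {Delhi} {Lagos} {Oslo}
Paris-Quito (5): add. Components now {Hanoi,Paris,Quito} {Delhi} {Lagos} {Oslo}
Hanoi-Lagos (6): add. Components now {Hanoi,Lagos,Paris,Quito} {Delhi} {Oslo}
Oslo-Paris (6): add. Components now {Hanoi,Lagos,Oslo,Paris,Quito} {Delhi}
Delhi-Lagos (10): add. Components now {Delhi,Hanoi,Lagos,Oslo,Paris,Quito}
The 5th edge added is Delhi-Lagos.

Delhi-Lagos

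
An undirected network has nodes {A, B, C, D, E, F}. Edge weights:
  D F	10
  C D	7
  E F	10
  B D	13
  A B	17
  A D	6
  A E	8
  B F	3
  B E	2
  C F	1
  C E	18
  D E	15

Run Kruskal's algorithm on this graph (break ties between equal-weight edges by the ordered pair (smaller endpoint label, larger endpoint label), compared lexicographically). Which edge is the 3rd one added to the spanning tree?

B-F

Sort edges by weight, then run Kruskal:
C F (1): add — endpoints in different components.
B E (2): add — endpoints in different components.
B F (3): add — endpoints in different components.
A D (6): add — endpoints in different components.
C D (7): add — endpoints in different components.
The 3rd edge added is B F.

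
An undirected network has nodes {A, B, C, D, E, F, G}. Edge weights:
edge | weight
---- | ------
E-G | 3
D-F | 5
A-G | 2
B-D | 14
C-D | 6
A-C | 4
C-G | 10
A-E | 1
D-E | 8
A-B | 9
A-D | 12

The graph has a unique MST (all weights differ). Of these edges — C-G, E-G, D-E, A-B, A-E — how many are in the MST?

2

Sort edges by weight, then run Kruskal:
A-E (1): add. Components now {A,E} {B} {C} {D} {F} {G}
A-G (2): add. Components now {A,E,G} {B} {C} {D} {F}
E-G (3): skip — E and G already connected.
A-C (4): add. Components now {A,C,E,G} {B} {D} {F}
D-F (5): add. Components now {A,C,E,G} {B} {D,F}
C-D (6): add. Components now {A,C,D,E,F,G} {B}
D-E (8): skip — D and E already connected.
A-B (9): add. Components now {A,B,C,D,E,F,G}
MST edge set: {A-E, A-G, A-C, D-F, C-D, A-B}.
Of the listed edges, {A-B, A-E} are in the MST → 2.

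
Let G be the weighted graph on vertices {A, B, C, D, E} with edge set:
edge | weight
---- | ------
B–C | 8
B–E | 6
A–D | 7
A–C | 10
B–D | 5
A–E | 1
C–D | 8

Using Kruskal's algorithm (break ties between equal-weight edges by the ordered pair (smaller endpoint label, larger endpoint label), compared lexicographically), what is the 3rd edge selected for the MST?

Kruskal: consider edges lightest-first.
A–E (1): add — endpoints in different components.
B–D (5): add — endpoints in different components.
B–E (6): add — endpoints in different components.
A–D (7): skip — A and D already connected.
B–C (8): add — endpoints in different components.
The 3rd edge added is B–E.

B-E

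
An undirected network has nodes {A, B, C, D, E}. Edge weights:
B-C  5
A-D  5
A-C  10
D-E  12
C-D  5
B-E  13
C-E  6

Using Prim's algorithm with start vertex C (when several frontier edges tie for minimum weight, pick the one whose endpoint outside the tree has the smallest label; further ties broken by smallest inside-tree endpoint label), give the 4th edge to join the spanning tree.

Prim, starting at C.
Step 1: cheapest edge leaving the tree is B-C (5); add B.
Step 2: cheapest edge leaving the tree is C-D (5); add D.
Step 3: cheapest edge leaving the tree is A-D (5); add A.
Step 4: cheapest edge leaving the tree is C-E (6); add E.
The 4th edge added is C-E.

C-E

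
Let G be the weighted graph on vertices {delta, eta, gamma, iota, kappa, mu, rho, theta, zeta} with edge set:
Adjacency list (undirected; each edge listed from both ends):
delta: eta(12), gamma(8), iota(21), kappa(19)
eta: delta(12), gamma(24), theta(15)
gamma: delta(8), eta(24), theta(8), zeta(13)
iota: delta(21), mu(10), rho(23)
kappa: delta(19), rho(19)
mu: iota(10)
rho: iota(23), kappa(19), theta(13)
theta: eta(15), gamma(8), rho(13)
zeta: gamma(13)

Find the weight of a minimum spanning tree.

Kruskal's algorithm — process edges by increasing weight (ties by edge label):
delta-gamma (8): add — endpoints in different components.
gamma-theta (8): add — endpoints in different components.
iota-mu (10): add — endpoints in different components.
delta-eta (12): add — endpoints in different components.
gamma-zeta (13): add — endpoints in different components.
rho-theta (13): add — endpoints in different components.
eta-theta (15): skip — eta and theta already connected.
delta-kappa (19): add — endpoints in different components.
kappa-rho (19): skip — kappa and rho already connected.
delta-iota (21): add — endpoints in different components.
MST edges: delta-gamma, gamma-theta, iota-mu, delta-eta, gamma-zeta, rho-theta, delta-kappa, delta-iota; total weight 8+8+10+12+13+13+19+21 = 104.

104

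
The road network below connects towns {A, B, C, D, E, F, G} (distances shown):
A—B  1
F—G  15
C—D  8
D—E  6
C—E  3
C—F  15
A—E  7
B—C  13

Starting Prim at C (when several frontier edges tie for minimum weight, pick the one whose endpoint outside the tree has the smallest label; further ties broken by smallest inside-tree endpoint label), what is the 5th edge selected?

C-F

Prim, starting at C.
Step 1: cheapest edge leaving the tree is C—E (3); add E.
Step 2: cheapest edge leaving the tree is D—E (6); add D.
Step 3: cheapest edge leaving the tree is A—E (7); add A.
Step 4: cheapest edge leaving the tree is A—B (1); add B.
Step 5: cheapest edge leaving the tree is C—F (15); add F.
Step 6: cheapest edge leaving the tree is F—G (15); add G.
The 5th edge added is C—F.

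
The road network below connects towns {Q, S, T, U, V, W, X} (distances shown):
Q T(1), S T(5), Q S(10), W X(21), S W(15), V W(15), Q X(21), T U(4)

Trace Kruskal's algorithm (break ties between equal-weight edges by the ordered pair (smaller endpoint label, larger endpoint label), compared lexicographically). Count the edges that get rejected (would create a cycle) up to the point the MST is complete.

Kruskal's algorithm — process edges by increasing weight (ties by edge label):
Q T (1): add. Components now {S} {U} {V} {Q,T} {X} {W}
T U (4): add. Components now {S} {Q,T,U} {V} {X} {W}
S T (5): add. Components now {Q,S,T,U} {V} {X} {W}
Q S (10): skip — S and Q already connected.
S W (15): add. Components now {Q,S,T,U,W} {V} {X}
V W (15): add. Components now {Q,S,T,U,V,W} {X}
Q X (21): add. Components now {Q,S,T,U,V,W,X}
Edges rejected before the tree was complete: 1.

1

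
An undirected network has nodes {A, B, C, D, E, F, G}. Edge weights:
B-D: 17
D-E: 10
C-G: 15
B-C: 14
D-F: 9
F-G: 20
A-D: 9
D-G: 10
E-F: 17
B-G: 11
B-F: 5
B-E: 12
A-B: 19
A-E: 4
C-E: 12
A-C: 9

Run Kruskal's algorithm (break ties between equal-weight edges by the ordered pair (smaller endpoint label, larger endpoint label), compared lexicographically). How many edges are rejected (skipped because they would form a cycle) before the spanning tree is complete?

1

Kruskal's algorithm — process edges by increasing weight (ties by edge label):
A-E (4): add. Components now {A,E} {B} {C} {D} {F} {G}
B-F (5): add. Components now {A,E} {B,F} {C} {D} {G}
A-C (9): add. Components now {A,C,E} {B,F} {D} {G}
A-D (9): add. Components now {A,C,D,E} {B,F} {G}
D-F (9): add. Components now {A,B,C,D,E,F} {G}
D-E (10): skip — D and E already connected.
D-G (10): add. Components now {A,B,C,D,E,F,G}
Edges rejected before the tree was complete: 1.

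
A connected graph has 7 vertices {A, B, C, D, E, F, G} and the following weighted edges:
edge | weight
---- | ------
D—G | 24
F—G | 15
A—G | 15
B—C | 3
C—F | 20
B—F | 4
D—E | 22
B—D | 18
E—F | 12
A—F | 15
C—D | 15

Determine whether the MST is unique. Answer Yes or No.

No

Kruskal: consider edges lightest-first.
B—C (3): add. Components now {A} {B,C} {D} {E} {F} {G}
B—F (4): add. Components now {A} {B,C,F} {D} {E} {G}
E—F (12): add. Components now {A} {B,C,E,F} {D} {G}
A—F (15): add. Components now {A,B,C,E,F} {D} {G}
A—G (15): add. Components now {A,B,C,E,F,G} {D}
C—D (15): add. Components now {A,B,C,D,E,F,G}
Non-tree edge F—G has weight 15, equal to the heaviest edge on its tree cycle — swapping gives another MST of the same weight. Not unique.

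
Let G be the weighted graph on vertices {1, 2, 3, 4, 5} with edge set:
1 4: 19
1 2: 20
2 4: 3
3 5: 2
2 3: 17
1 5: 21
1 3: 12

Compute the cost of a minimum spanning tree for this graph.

Sort edges by weight, then run Kruskal:
3 5 (2): add — endpoints in different components.
2 4 (3): add — endpoints in different components.
1 3 (12): add — endpoints in different components.
2 3 (17): add — endpoints in different components.
MST edges: 3 5, 2 4, 1 3, 2 3; total weight 2+3+12+17 = 34.

34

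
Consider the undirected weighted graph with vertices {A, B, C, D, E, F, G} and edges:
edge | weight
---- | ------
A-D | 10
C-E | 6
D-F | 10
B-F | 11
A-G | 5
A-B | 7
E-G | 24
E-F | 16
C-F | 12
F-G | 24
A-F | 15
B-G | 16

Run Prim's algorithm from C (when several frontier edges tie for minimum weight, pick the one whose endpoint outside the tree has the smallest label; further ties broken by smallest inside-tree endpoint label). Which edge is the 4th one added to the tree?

Grow the tree from C using Prim:
Step 1: cheapest edge leaving the tree is C-E (6); add E.
Step 2: cheapest edge leaving the tree is C-F (12); add F.
Step 3: cheapest edge leaving the tree is D-F (10); add D.
Step 4: cheapest edge leaving the tree is A-D (10); add A.
Step 5: cheapest edge leaving the tree is A-G (5); add G.
Step 6: cheapest edge leaving the tree is A-B (7); add B.
The 4th edge added is A-D.

A-D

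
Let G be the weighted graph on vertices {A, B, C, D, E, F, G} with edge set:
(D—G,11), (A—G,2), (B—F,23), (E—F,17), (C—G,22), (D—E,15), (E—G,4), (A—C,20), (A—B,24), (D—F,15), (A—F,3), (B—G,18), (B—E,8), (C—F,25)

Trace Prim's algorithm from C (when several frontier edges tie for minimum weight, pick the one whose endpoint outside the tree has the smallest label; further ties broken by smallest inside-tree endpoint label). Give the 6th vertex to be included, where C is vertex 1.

B

Prim's algorithm from C:
Step 1: cheapest edge leaving the tree is A—C (20); add A.
Step 2: cheapest edge leaving the tree is A—G (2); add G.
Step 3: cheapest edge leaving the tree is A—F (3); add F.
Step 4: cheapest edge leaving the tree is E—G (4); add E.
Step 5: cheapest edge leaving the tree is B—E (8); add B.
Step 6: cheapest edge leaving the tree is D—G (11); add D.
Vertex order: C, A, G, F, E, B, D. The 6th vertex is B.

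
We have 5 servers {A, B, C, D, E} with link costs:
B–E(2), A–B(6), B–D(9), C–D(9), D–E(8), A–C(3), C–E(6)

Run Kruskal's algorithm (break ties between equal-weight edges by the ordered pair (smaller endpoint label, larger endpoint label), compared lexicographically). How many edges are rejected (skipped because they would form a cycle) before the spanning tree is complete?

1

Sort edges by weight, then run Kruskal:
B–E (2): add. Components now {A} {B,E} {C} {D}
A–C (3): add. Components now {A,C} {B,E} {D}
A–B (6): add. Components now {A,B,C,E} {D}
C–E (6): skip — C and E already connected.
D–E (8): add. Components now {A,B,C,D,E}
Edges rejected before the tree was complete: 1.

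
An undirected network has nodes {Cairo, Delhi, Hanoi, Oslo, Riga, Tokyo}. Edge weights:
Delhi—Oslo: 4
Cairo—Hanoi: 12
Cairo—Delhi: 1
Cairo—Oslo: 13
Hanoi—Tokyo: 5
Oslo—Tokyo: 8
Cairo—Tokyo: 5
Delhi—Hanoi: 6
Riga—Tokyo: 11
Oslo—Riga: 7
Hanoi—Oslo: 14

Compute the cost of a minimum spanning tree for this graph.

Prim's algorithm from Hanoi:
Step 1: frontier [Hanoi—Tokyo 5, Delhi—Hanoi 6, Cairo—Hanoi 12, Hanoi—Oslo 14] → take Hanoi—Tokyo (5); add Tokyo.
Step 2: frontier [Delhi—Hanoi 6, Cairo—Hanoi 12, Hanoi—Oslo 14, Cairo—Tokyo 5, Oslo—Tokyo 8, Riga—Tokyo 11] → take Cairo—Tokyo (5); add Cairo.
Step 3: frontier [Cairo—Delhi 1, Cairo—Oslo 13, Delhi—Hanoi 6, Hanoi—Oslo 14, Oslo—Tokyo 8, Riga—Tokyo 11] → take Cairo—Delhi (1); add Delhi.
Step 4: frontier [Cairo—Oslo 13, Delhi—Oslo 4, Hanoi—Oslo 14, Oslo—Tokyo 8, Riga—Tokyo 11] → take Delhi—Oslo (4); add Oslo.
Step 5: frontier [Oslo—Riga 7, Riga—Tokyo 11] → take Oslo—Riga (7); add Riga.
MST edges: Hanoi—Tokyo, Cairo—Tokyo, Cairo—Delhi, Delhi—Oslo, Oslo—Riga; total weight 5+5+1+4+7 = 22.

22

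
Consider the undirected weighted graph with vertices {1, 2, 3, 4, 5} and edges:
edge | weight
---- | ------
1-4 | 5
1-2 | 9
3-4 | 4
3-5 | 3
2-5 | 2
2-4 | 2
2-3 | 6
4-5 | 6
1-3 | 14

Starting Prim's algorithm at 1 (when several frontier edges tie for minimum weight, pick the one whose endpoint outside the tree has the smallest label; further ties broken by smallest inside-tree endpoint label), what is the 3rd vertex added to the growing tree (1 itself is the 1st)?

Grow the tree from 1 using Prim:
Step 1: frontier [1-4 5, 1-2 9, 1-3 14] → take 1-4 (5); add 4.
Step 2: frontier [1-2 9, 1-3 14, 2-4 2, 3-4 4, 4-5 6] → take 2-4 (2); add 2.
Step 3: frontier [1-3 14, 2-5 2, 2-3 6, 3-4 4, 4-5 6] → take 2-5 (2); add 5.
Step 4: frontier [1-3 14, 2-3 6, 3-4 4, 3-5 3] → take 3-5 (3); add 3.
Vertex order: 1, 4, 2, 5, 3. The 3rd vertex is 2.

2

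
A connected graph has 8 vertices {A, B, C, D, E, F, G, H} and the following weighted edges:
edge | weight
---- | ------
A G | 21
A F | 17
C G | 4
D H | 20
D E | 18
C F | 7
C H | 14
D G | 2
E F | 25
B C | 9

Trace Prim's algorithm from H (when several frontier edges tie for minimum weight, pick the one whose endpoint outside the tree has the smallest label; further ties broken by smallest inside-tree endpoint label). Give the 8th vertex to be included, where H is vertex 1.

E

Prim's algorithm from H:
Step 1: frontier [C H 14, D H 20] → take C H (14); add C.
Step 2: frontier [C G 4, C F 7, B C 9, D H 20] → take C G (4); add G.
Step 3: frontier [C F 7, B C 9, D G 2, A G 21, D H 20] → take D G (2); add D.
Step 4: frontier [C F 7, B C 9, D E 18, A G 21] → take C F (7); add F.
Step 5: frontier [B C 9, D E 18, A F 17, E F 25, A G 21] → take B C (9); add B.
Step 6: frontier [D E 18, A F 17, E F 25, A G 21] → take A F (17); add A.
Step 7: frontier [D E 18, E F 25] → take D E (18); add E.
Vertex order: H, C, G, D, F, B, A, E. The 8th vertex is E.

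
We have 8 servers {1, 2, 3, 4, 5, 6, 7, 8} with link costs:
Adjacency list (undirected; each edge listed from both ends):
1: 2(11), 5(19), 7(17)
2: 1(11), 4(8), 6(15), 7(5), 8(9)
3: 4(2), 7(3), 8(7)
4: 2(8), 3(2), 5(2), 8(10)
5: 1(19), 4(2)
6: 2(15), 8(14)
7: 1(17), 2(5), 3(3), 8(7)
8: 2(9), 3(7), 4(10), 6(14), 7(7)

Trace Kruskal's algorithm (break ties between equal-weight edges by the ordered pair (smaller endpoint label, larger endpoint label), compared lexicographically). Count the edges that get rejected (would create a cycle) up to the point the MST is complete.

Sort edges by weight, then run Kruskal:
3 4 (2): add — endpoints in different components.
4 5 (2): add — endpoints in different components.
3 7 (3): add — endpoints in different components.
2 7 (5): add — endpoints in different components.
3 8 (7): add — endpoints in different components.
7 8 (7): skip — 7 and 8 already connected.
2 4 (8): skip — 2 and 4 already connected.
2 8 (9): skip — 2 and 8 already connected.
4 8 (10): skip — 4 and 8 already connected.
1 2 (11): add — endpoints in different components.
6 8 (14): add — endpoints in different components.
Edges rejected before the tree was complete: 4.

4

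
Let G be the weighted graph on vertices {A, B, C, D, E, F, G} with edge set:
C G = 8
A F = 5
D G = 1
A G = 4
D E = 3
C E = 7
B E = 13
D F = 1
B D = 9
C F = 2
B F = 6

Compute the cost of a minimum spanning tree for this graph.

Grow the tree from G using Prim:
Step 1: frontier [D G 1, A G 4, C G 8] → take D G (1); add D.
Step 2: frontier [D F 1, D E 3, B D 9, A G 4, C G 8] → take D F (1); add F.
Step 3: frontier [D E 3, B D 9, C F 2, A F 5, B F 6, A G 4, C G 8] → take C F (2); add C.
Step 4: frontier [C E 7, D E 3, B D 9, A F 5, B F 6, A G 4] → take D E (3); add E.
Step 5: frontier [B D 9, B E 13, A F 5, B F 6, A G 4] → take A G (4); add A.
Step 6: frontier [B D 9, B E 13, B F 6] → take B F (6); add B.
MST edges: D G, D F, C F, D E, A G, B F; total weight 1+1+2+3+4+6 = 17.

17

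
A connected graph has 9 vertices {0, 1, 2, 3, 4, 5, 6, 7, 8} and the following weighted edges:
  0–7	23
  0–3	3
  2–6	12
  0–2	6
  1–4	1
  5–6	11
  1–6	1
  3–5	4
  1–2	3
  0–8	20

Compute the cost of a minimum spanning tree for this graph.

Prim's algorithm from 6:
Step 1: frontier [1–6 1, 5–6 11, 2–6 12] → take 1–6 (1); add 1.
Step 2: frontier [1–4 1, 1–2 3, 5–6 11, 2–6 12] → take 1–4 (1); add 4.
Step 3: frontier [1–2 3, 5–6 11, 2–6 12] → take 1–2 (3); add 2.
Step 4: frontier [0–2 6, 5–6 11] → take 0–2 (6); add 0.
Step 5: frontier [0–3 3, 0–8 20, 0–7 23, 5–6 11] → take 0–3 (3); add 3.
Step 6: frontier [0–8 20, 0–7 23, 3–5 4, 5–6 11] → take 3–5 (4); add 5.
Step 7: frontier [0–8 20, 0–7 23] → take 0–8 (20); add 8.
Step 8: frontier [0–7 23] → take 0–7 (23); add 7.
MST edges: 1–6, 1–4, 1–2, 0–2, 0–3, 3–5, 0–8, 0–7; total weight 1+1+3+6+3+4+20+23 = 61.

61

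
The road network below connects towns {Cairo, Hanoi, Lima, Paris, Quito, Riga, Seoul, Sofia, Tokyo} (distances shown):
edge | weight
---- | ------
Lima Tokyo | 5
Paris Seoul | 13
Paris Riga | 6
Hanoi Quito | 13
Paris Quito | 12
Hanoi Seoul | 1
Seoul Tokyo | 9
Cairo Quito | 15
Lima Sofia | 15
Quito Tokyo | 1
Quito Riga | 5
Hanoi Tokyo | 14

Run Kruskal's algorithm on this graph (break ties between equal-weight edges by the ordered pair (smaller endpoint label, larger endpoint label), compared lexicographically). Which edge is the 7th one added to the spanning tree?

Cairo-Quito

Sort edges by weight, then run Kruskal:
Hanoi Seoul (1): add — endpoints in different components.
Quito Tokyo (1): add — endpoints in different components.
Lima Tokyo (5): add — endpoints in different components.
Quito Riga (5): add — endpoints in different components.
Paris Riga (6): add — endpoints in different components.
Seoul Tokyo (9): add — endpoints in different components.
Paris Quito (12): skip — Quito and Paris already connected.
Hanoi Quito (13): skip — Hanoi and Quito already connected.
Paris Seoul (13): skip — Seoul and Paris already connected.
Hanoi Tokyo (14): skip — Hanoi and Tokyo already connected.
Cairo Quito (15): add — endpoints in different components.
Lima Sofia (15): add — endpoints in different components.
The 7th edge added is Cairo Quito.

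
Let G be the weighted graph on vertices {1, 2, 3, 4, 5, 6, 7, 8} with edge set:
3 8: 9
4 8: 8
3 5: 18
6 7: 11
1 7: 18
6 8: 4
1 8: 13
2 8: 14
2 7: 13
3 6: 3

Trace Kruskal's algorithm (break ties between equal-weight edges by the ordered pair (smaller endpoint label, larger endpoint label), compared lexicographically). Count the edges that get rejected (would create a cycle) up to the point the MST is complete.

Kruskal: consider edges lightest-first.
3 6 (3): add — endpoints in different components.
6 8 (4): add — endpoints in different components.
4 8 (8): add — endpoints in different components.
3 8 (9): skip — 3 and 8 already connected.
6 7 (11): add — endpoints in different components.
1 8 (13): add — endpoints in different components.
2 7 (13): add — endpoints in different components.
2 8 (14): skip — 2 and 8 already connected.
1 7 (18): skip — 1 and 7 already connected.
3 5 (18): add — endpoints in different components.
Edges rejected before the tree was complete: 3.

3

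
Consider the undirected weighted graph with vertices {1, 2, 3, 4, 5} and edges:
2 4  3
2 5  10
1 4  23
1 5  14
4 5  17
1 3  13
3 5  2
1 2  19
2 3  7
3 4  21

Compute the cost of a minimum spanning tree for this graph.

25

Grow the tree from 5 using Prim:
Step 1: cheapest edge leaving the tree is 3 5 (2); add 3.
Step 2: cheapest edge leaving the tree is 2 3 (7); add 2.
Step 3: cheapest edge leaving the tree is 2 4 (3); add 4.
Step 4: cheapest edge leaving the tree is 1 3 (13); add 1.
MST edges: 3 5, 2 3, 2 4, 1 3; total weight 2+7+3+13 = 25.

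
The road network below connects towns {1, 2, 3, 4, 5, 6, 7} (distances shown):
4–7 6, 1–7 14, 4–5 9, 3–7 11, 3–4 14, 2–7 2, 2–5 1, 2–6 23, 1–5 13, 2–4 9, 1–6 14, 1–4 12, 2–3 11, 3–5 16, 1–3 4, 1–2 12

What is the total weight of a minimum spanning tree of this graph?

Prim, starting at 4.
Step 1: cheapest edge leaving the tree is 4–7 (6); add 7.
Step 2: cheapest edge leaving the tree is 2–7 (2); add 2.
Step 3: cheapest edge leaving the tree is 2–5 (1); add 5.
Step 4: cheapest edge leaving the tree is 2–3 (11); add 3.
Step 5: cheapest edge leaving the tree is 1–3 (4); add 1.
Step 6: cheapest edge leaving the tree is 1–6 (14); add 6.
MST edges: 4–7, 2–7, 2–5, 2–3, 1–3, 1–6; total weight 6+2+1+11+4+14 = 38.

38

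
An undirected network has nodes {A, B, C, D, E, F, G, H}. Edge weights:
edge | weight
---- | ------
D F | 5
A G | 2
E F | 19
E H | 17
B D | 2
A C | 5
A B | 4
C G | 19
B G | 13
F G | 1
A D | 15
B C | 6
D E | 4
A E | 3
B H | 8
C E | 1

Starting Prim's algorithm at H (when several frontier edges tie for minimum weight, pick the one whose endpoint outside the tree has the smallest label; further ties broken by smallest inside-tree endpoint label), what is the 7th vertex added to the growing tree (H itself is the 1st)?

Prim, starting at H.
Step 1: cheapest edge leaving the tree is B H (8); add B.
Step 2: cheapest edge leaving the tree is B D (2); add D.
Step 3: cheapest edge leaving the tree is A B (4); add A.
Step 4: cheapest edge leaving the tree is A G (2); add G.
Step 5: cheapest edge leaving the tree is F G (1); add F.
Step 6: cheapest edge leaving the tree is A E (3); add E.
Step 7: cheapest edge leaving the tree is C E (1); add C.
Vertex order: H, B, D, A, G, F, E, C. The 7th vertex is E.

E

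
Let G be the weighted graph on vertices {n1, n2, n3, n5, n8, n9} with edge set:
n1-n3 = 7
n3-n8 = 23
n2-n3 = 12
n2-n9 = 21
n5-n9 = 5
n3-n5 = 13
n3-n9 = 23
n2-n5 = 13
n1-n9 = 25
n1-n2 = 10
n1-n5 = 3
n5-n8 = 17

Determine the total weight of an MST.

42

Sort edges by weight, then run Kruskal:
n1-n5 (3): add — endpoints in different components.
n5-n9 (5): add — endpoints in different components.
n1-n3 (7): add — endpoints in different components.
n1-n2 (10): add — endpoints in different components.
n2-n3 (12): skip — n2 and n3 already connected.
n2-n5 (13): skip — n2 and n5 already connected.
n3-n5 (13): skip — n5 and n3 already connected.
n5-n8 (17): add — endpoints in different components.
MST edges: n1-n5, n5-n9, n1-n3, n1-n2, n5-n8; total weight 3+5+7+10+17 = 42.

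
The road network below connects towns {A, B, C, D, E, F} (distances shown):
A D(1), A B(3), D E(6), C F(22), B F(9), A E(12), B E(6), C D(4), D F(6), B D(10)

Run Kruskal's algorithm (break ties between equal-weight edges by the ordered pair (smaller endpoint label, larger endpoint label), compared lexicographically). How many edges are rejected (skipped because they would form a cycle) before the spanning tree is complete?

Kruskal: consider edges lightest-first.
A D (1): add. Components now {A,D} {B} {C} {E} {F}
A B (3): add. Components now {A,B,D} {C} {E} {F}
C D (4): add. Components now {A,B,C,D} {E} {F}
B E (6): add. Components now {A,B,C,D,E} {F}
D E (6): skip — D and E already connected.
D F (6): add. Components now {A,B,C,D,E,F}
Edges rejected before the tree was complete: 1.

1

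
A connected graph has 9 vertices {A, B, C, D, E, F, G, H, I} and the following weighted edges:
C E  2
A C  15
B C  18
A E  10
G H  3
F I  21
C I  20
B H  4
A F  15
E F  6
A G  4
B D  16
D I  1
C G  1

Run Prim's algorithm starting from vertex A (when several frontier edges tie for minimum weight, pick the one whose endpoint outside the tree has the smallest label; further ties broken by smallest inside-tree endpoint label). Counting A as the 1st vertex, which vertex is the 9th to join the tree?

Grow the tree from A using Prim:
Step 1: frontier [A G 4, A E 10, A C 15, A F 15] → take A G (4); add G.
Step 2: frontier [A E 10, A C 15, A F 15, C G 1, G H 3] → take C G (1); add C.
Step 3: frontier [A E 10, A F 15, C E 2, B C 18, C I 20, G H 3] → take C E (2); add E.
Step 4: frontier [A F 15, B C 18, C I 20, E F 6, G H 3] → take G H (3); add H.
Step 5: frontier [A F 15, B C 18, C I 20, E F 6, B H 4] → take B H (4); add B.
Step 6: frontier [A F 15, B D 16, C I 20, E F 6] → take E F (6); add F.
Step 7: frontier [B D 16, C I 20, F I 21] → take B D (16); add D.
Step 8: frontier [C I 20, D I 1, F I 21] → take D I (1); add I.
Vertex order: A, G, C, E, H, B, F, D, I. The 9th vertex is I.

I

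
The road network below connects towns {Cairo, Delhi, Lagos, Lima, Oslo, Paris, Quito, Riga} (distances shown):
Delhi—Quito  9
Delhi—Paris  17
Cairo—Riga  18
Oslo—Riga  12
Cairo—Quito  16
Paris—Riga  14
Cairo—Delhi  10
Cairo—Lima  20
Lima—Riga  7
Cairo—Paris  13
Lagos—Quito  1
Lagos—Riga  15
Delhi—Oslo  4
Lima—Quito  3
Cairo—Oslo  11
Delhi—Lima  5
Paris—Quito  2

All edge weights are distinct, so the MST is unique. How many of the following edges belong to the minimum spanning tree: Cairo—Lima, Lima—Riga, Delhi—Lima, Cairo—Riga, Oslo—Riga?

Kruskal's algorithm — process edges by increasing weight (ties by edge label):
Lagos—Quito (1): add — endpoints in different components.
Paris—Quito (2): add — endpoints in different components.
Lima—Quito (3): add — endpoints in different components.
Delhi—Oslo (4): add — endpoints in different components.
Delhi—Lima (5): add — endpoints in different components.
Lima—Riga (7): add — endpoints in different components.
Delhi—Quito (9): skip — Delhi and Quito already connected.
Cairo—Delhi (10): add — endpoints in different components.
MST edge set: {Lagos—Quito, Paris—Quito, Lima—Quito, Delhi—Oslo, Delhi—Lima, Lima—Riga, Cairo—Delhi}.
Of the listed edges, {Lima—Riga, Delhi—Lima} are in the MST → 2.

2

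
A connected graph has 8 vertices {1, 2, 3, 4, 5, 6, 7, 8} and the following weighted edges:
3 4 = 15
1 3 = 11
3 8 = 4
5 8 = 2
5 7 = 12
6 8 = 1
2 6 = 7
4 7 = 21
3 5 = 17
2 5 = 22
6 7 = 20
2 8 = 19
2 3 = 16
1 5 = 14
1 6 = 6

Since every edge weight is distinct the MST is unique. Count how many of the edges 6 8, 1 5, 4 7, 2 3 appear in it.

1

Sort edges by weight, then run Kruskal:
6 8 (1): add — endpoints in different components.
5 8 (2): add — endpoints in different components.
3 8 (4): add — endpoints in different components.
1 6 (6): add — endpoints in different components.
2 6 (7): add — endpoints in different components.
1 3 (11): skip — 1 and 3 already connected.
5 7 (12): add — endpoints in different components.
1 5 (14): skip — 1 and 5 already connected.
3 4 (15): add — endpoints in different components.
MST edge set: {6 8, 5 8, 3 8, 1 6, 2 6, 5 7, 3 4}.
Of the listed edges, {6 8} are in the MST → 1.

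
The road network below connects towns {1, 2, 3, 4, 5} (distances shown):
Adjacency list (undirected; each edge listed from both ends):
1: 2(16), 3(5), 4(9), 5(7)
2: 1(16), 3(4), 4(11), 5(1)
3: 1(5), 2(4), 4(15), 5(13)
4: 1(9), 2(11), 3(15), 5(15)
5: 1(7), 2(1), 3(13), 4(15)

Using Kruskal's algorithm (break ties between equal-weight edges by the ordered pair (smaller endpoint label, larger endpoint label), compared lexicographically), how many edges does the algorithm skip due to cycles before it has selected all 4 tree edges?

Kruskal: consider edges lightest-first.
2 5 (1): add. Components now {1} {2,5} {3} {4}
2 3 (4): add. Components now {1} {2,3,5} {4}
1 3 (5): add. Components now {1,2,3,5} {4}
1 5 (7): skip — 1 and 5 already connected.
1 4 (9): add. Components now {1,2,3,4,5}
Edges rejected before the tree was complete: 1.

1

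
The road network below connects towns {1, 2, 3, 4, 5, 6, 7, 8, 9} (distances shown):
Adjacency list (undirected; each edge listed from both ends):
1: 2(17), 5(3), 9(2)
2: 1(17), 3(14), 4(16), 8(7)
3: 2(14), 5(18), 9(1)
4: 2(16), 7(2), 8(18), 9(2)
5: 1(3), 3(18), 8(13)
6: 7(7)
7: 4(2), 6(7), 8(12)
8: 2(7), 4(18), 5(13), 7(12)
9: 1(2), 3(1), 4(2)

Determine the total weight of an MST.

36

Kruskal: consider edges lightest-first.
3–9 (1): add — endpoints in different components.
1–9 (2): add — endpoints in different components.
4–7 (2): add — endpoints in different components.
4–9 (2): add — endpoints in different components.
1–5 (3): add — endpoints in different components.
2–8 (7): add — endpoints in different components.
6–7 (7): add — endpoints in different components.
7–8 (12): add — endpoints in different components.
MST edges: 3–9, 1–9, 4–7, 4–9, 1–5, 2–8, 6–7, 7–8; total weight 1+2+2+2+3+7+7+12 = 36.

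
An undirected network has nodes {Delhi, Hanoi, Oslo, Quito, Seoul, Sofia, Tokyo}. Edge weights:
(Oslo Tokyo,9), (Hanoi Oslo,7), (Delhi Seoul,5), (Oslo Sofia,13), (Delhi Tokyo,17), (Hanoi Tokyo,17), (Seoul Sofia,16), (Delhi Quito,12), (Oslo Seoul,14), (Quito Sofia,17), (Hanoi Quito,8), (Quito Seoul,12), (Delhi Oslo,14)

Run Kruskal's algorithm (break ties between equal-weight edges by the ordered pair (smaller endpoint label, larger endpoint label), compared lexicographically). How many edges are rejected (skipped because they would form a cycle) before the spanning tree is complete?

1

Kruskal: consider edges lightest-first.
Delhi Seoul (5): add. Components now {Quito} {Delhi,Seoul} {Hanoi} {Tokyo} {Oslo} {Sofia}
Hanoi Oslo (7): add. Components now {Quito} {Delhi,Seoul} {Hanoi,Oslo} {Tokyo} {Sofia}
Hanoi Quito (8): add. Components now {Hanoi,Oslo,Quito} {Delhi,Seoul} {Tokyo} {Sofia}
Oslo Tokyo (9): add. Components now {Hanoi,Oslo,Quito,Tokyo} {Delhi,Seoul} {Sofia}
Delhi Quito (12): add. Components now {Delhi,Hanoi,Oslo,Quito,Seoul,Tokyo} {Sofia}
Quito Seoul (12): skip — Quito and Seoul already connected.
Oslo Sofia (13): add. Components now {Delhi,Hanoi,Oslo,Quito,Seoul,Sofia,Tokyo}
Edges rejected before the tree was complete: 1.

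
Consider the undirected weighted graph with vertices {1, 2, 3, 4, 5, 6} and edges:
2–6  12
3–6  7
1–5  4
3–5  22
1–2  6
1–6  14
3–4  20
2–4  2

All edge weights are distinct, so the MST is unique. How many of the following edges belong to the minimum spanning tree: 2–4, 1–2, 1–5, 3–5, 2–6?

4

Kruskal: consider edges lightest-first.
2–4 (2): add. Components now {1} {2,4} {3} {5} {6}
1–5 (4): add. Components now {1,5} {2,4} {3} {6}
1–2 (6): add. Components now {1,2,4,5} {3} {6}
3–6 (7): add. Components now {1,2,4,5} {3,6}
2–6 (12): add. Components now {1,2,3,4,5,6}
MST edge set: {2–4, 1–5, 1–2, 3–6, 2–6}.
Of the listed edges, {2–4, 1–2, 1–5, 2–6} are in the MST → 4.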